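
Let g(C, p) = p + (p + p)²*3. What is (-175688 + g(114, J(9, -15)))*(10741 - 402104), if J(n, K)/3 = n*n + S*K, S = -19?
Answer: -5593617512854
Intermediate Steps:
J(n, K) = -57*K + 3*n² (J(n, K) = 3*(n*n - 19*K) = 3*(n² - 19*K) = -57*K + 3*n²)
g(C, p) = p + 12*p² (g(C, p) = p + (2*p)²*3 = p + (4*p²)*3 = p + 12*p²)
(-175688 + g(114, J(9, -15)))*(10741 - 402104) = (-175688 + (-57*(-15) + 3*9²)*(1 + 12*(-57*(-15) + 3*9²)))*(10741 - 402104) = (-175688 + (855 + 3*81)*(1 + 12*(855 + 3*81)))*(-391363) = (-175688 + (855 + 243)*(1 + 12*(855 + 243)))*(-391363) = (-175688 + 1098*(1 + 12*1098))*(-391363) = (-175688 + 1098*(1 + 13176))*(-391363) = (-175688 + 1098*13177)*(-391363) = (-175688 + 14468346)*(-391363) = 14292658*(-391363) = -5593617512854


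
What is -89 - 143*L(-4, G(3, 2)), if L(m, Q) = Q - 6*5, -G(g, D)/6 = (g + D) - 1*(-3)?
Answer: 11065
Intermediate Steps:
G(g, D) = -18 - 6*D - 6*g (G(g, D) = -6*((g + D) - 1*(-3)) = -6*((D + g) + 3) = -6*(3 + D + g) = -18 - 6*D - 6*g)
L(m, Q) = -30 + Q (L(m, Q) = Q - 1*30 = Q - 30 = -30 + Q)
-89 - 143*L(-4, G(3, 2)) = -89 - 143*(-30 + (-18 - 6*2 - 6*3)) = -89 - 143*(-30 + (-18 - 12 - 18)) = -89 - 143*(-30 - 48) = -89 - 143*(-78) = -89 + 11154 = 11065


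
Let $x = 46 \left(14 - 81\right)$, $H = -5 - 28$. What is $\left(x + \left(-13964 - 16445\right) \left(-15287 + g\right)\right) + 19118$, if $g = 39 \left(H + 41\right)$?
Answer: $455390811$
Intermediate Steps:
$H = -33$ ($H = -5 - 28 = -33$)
$g = 312$ ($g = 39 \left(-33 + 41\right) = 39 \cdot 8 = 312$)
$x = -3082$ ($x = 46 \left(-67\right) = -3082$)
$\left(x + \left(-13964 - 16445\right) \left(-15287 + g\right)\right) + 19118 = \left(-3082 + \left(-13964 - 16445\right) \left(-15287 + 312\right)\right) + 19118 = \left(-3082 - -455374775\right) + 19118 = \left(-3082 + 455374775\right) + 19118 = 455371693 + 19118 = 455390811$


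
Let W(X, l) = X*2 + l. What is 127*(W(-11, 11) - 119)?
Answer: -16510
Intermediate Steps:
W(X, l) = l + 2*X (W(X, l) = 2*X + l = l + 2*X)
127*(W(-11, 11) - 119) = 127*((11 + 2*(-11)) - 119) = 127*((11 - 22) - 119) = 127*(-11 - 119) = 127*(-130) = -16510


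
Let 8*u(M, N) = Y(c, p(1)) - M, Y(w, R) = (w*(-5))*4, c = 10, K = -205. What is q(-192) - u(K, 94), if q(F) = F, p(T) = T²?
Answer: -1541/8 ≈ -192.63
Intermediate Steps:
Y(w, R) = -20*w (Y(w, R) = -5*w*4 = -20*w)
u(M, N) = -25 - M/8 (u(M, N) = (-20*10 - M)/8 = (-200 - M)/8 = -25 - M/8)
q(-192) - u(K, 94) = -192 - (-25 - ⅛*(-205)) = -192 - (-25 + 205/8) = -192 - 1*5/8 = -192 - 5/8 = -1541/8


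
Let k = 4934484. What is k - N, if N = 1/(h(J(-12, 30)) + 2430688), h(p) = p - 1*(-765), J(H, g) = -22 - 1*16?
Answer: 11997778414859/2431415 ≈ 4.9345e+6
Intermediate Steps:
J(H, g) = -38 (J(H, g) = -22 - 16 = -38)
h(p) = 765 + p (h(p) = p + 765 = 765 + p)
N = 1/2431415 (N = 1/((765 - 38) + 2430688) = 1/(727 + 2430688) = 1/2431415 ≈ 4.1128e-7)
k - N = 4934484 - 1*1/2431415 = 4934484 - 1/2431415 = 11997778414859/2431415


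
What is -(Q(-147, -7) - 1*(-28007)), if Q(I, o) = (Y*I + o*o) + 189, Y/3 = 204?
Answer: 61719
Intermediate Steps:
Y = 612 (Y = 3*204 = 612)
Q(I, o) = 189 + o² + 612*I (Q(I, o) = (612*I + o*o) + 189 = (612*I + o²) + 189 = (o² + 612*I) + 189 = 189 + o² + 612*I)
-(Q(-147, -7) - 1*(-28007)) = -((189 + (-7)² + 612*(-147)) - 1*(-28007)) = -((189 + 49 - 89964) + 28007) = -(-89726 + 28007) = -1*(-61719) = 61719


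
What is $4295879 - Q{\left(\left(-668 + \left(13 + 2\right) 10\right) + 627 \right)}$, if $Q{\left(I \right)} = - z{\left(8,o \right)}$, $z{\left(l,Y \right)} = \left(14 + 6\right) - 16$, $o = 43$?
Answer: $4295883$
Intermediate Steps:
$z{\left(l,Y \right)} = 4$ ($z{\left(l,Y \right)} = 20 - 16 = 4$)
$Q{\left(I \right)} = -4$ ($Q{\left(I \right)} = \left(-1\right) 4 = -4$)
$4295879 - Q{\left(\left(-668 + \left(13 + 2\right) 10\right) + 627 \right)} = 4295879 - -4 = 4295879 + 4 = 4295883$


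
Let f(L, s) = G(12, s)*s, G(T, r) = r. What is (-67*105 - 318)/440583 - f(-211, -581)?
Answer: -49574548472/146861 ≈ -3.3756e+5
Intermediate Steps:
f(L, s) = s**2 (f(L, s) = s*s = s**2)
(-67*105 - 318)/440583 - f(-211, -581) = (-67*105 - 318)/440583 - 1*(-581)**2 = (-7035 - 318)*(1/440583) - 1*337561 = -7353*1/440583 - 337561 = -2451/146861 - 337561 = -49574548472/146861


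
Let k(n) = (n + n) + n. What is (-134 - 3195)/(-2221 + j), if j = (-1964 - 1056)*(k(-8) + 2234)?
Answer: 3329/6676421 ≈ 0.00049862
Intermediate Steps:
k(n) = 3*n (k(n) = 2*n + n = 3*n)
j = -6674200 (j = (-1964 - 1056)*(3*(-8) + 2234) = -3020*(-24 + 2234) = -3020*2210 = -6674200)
(-134 - 3195)/(-2221 + j) = (-134 - 3195)/(-2221 - 6674200) = -3329/(-6676421) = -3329*(-1/6676421) = 3329/6676421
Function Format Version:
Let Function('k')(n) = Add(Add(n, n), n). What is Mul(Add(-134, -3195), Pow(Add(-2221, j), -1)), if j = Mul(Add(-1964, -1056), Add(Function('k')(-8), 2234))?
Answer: Rational(3329, 6676421) ≈ 0.00049862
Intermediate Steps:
Function('k')(n) = Mul(3, n) (Function('k')(n) = Add(Mul(2, n), n) = Mul(3, n))
j = -6674200 (j = Mul(Add(-1964, -1056), Add(Mul(3, -8), 2234)) = Mul(-3020, Add(-24, 2234)) = Mul(-3020, 2210) = -6674200)
Mul(Add(-134, -3195), Pow(Add(-2221, j), -1)) = Mul(Add(-134, -3195), Pow(Add(-2221, -6674200), -1)) = Mul(-3329, Pow(-6676421, -1)) = Mul(-3329, Rational(-1, 6676421)) = Rational(3329, 6676421)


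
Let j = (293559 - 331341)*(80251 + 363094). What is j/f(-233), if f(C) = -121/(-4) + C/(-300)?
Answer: -1256284559250/2327 ≈ -5.3987e+8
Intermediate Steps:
j = -16750460790 (j = -37782*443345 = -16750460790)
f(C) = 121/4 - C/300 (f(C) = -121*(-¼) + C*(-1/300) = 121/4 - C/300)
j/f(-233) = -16750460790/(121/4 - 1/300*(-233)) = -16750460790/(121/4 + 233/300) = -16750460790/2327/75 = -16750460790*75/2327 = -1256284559250/2327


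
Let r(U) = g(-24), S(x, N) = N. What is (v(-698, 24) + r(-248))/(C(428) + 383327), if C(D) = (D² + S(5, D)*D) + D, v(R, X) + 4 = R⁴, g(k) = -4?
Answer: 237367737608/750123 ≈ 3.1644e+5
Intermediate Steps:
v(R, X) = -4 + R⁴
r(U) = -4
C(D) = D + 2*D² (C(D) = (D² + D*D) + D = (D² + D²) + D = 2*D² + D = D + 2*D²)
(v(-698, 24) + r(-248))/(C(428) + 383327) = ((-4 + (-698)⁴) - 4)/(428*(1 + 2*428) + 383327) = ((-4 + 237367737616) - 4)/(428*(1 + 856) + 383327) = (237367737612 - 4)/(428*857 + 383327) = 237367737608/(366796 + 383327) = 237367737608/750123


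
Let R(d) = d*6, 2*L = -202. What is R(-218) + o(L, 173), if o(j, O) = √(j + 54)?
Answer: -1308 + I*√47 ≈ -1308.0 + 6.8557*I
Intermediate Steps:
L = -101 (L = (½)*(-202) = -101)
R(d) = 6*d
o(j, O) = √(54 + j)
R(-218) + o(L, 173) = 6*(-218) + √(54 - 101) = -1308 + √(-47) = -1308 + I*√47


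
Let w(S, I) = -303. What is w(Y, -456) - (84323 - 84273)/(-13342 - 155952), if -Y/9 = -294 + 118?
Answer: -25648016/84647 ≈ -303.00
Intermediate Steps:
Y = 1584 (Y = -9*(-294 + 118) = -9*(-176) = 1584)
w(Y, -456) - (84323 - 84273)/(-13342 - 155952) = -303 - (84323 - 84273)/(-13342 - 155952) = -303 - 50/(-169294) = -303 - 50*(-1)/169294 = -303 - 1*(-25/84647) = -303 + 25/84647 = -25648016/84647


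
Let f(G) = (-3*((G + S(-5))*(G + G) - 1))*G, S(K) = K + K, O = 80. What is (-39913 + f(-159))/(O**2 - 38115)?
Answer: -25594544/31715 ≈ -807.02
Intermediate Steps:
S(K) = 2*K
f(G) = G*(3 - 6*G*(-10 + G)) (f(G) = (-3*((G + 2*(-5))*(G + G) - 1))*G = (-3*((G - 10)*(2*G) - 1))*G = (-3*((-10 + G)*(2*G) - 1))*G = (-3*(2*G*(-10 + G) - 1))*G = (-3*(-1 + 2*G*(-10 + G)))*G = (3 - 6*G*(-10 + G))*G = G*(3 - 6*G*(-10 + G)))
(-39913 + f(-159))/(O**2 - 38115) = (-39913 + 3*(-159)*(1 - 2*(-159)**2 + 20*(-159)))/(80**2 - 38115) = (-39913 + 3*(-159)*(1 - 2*25281 - 3180))/(6400 - 38115) = (-39913 + 3*(-159)*(1 - 50562 - 3180))/(-31715) = (-39913 + 3*(-159)*(-53741))*(-1/31715) = (-39913 + 25634457)*(-1/31715) = 25594544*(-1/31715) = -25594544/31715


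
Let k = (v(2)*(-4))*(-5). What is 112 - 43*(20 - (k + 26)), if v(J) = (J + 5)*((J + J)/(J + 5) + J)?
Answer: 15850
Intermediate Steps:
v(J) = (5 + J)*(J + 2*J/(5 + J)) (v(J) = (5 + J)*((2*J)/(5 + J) + J) = (5 + J)*(2*J/(5 + J) + J) = (5 + J)*(J + 2*J/(5 + J)))
k = 360 (k = ((2*(7 + 2))*(-4))*(-5) = ((2*9)*(-4))*(-5) = (18*(-4))*(-5) = -72*(-5) = 360)
112 - 43*(20 - (k + 26)) = 112 - 43*(20 - (360 + 26)) = 112 - 43*(20 - 1*386) = 112 - 43*(20 - 386) = 112 - 43*(-366) = 112 + 15738 = 15850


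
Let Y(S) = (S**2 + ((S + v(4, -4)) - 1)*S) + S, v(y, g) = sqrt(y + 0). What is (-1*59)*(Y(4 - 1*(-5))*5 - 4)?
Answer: -52864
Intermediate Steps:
v(y, g) = sqrt(y)
Y(S) = S + S**2 + S*(1 + S) (Y(S) = (S**2 + ((S + sqrt(4)) - 1)*S) + S = (S**2 + ((S + 2) - 1)*S) + S = (S**2 + ((2 + S) - 1)*S) + S = (S**2 + (1 + S)*S) + S = (S**2 + S*(1 + S)) + S = S + S**2 + S*(1 + S))
(-1*59)*(Y(4 - 1*(-5))*5 - 4) = (-1*59)*((2*(4 - 1*(-5))*(1 + (4 - 1*(-5))))*5 - 4) = -59*((2*(4 + 5)*(1 + (4 + 5)))*5 - 4) = -59*((2*9*(1 + 9))*5 - 4) = -59*((2*9*10)*5 - 4) = -59*(180*5 - 4) = -59*(900 - 4) = -59*896 = -52864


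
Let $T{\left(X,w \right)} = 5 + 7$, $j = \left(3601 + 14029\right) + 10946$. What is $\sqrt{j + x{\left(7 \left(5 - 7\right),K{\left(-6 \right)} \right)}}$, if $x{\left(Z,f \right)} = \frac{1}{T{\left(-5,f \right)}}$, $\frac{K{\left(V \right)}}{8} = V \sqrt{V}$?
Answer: $\frac{\sqrt{1028739}}{6} \approx 169.04$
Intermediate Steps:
$K{\left(V \right)} = 8 V^{\frac{3}{2}}$ ($K{\left(V \right)} = 8 V \sqrt{V} = 8 V^{\frac{3}{2}}$)
$j = 28576$ ($j = 17630 + 10946 = 28576$)
$T{\left(X,w \right)} = 12$
$x{\left(Z,f \right)} = \frac{1}{12}$
$\sqrt{j + x{\left(7 \left(5 - 7\right),K{\left(-6 \right)} \right)}} = \sqrt{28576 + \frac{1}{12}} = \sqrt{\frac{342913}{12}} = \frac{\sqrt{1028739}}{6}$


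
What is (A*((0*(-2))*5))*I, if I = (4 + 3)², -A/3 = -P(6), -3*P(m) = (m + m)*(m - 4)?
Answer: 0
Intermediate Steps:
P(m) = -2*m*(-4 + m)/3 (P(m) = -(m + m)*(m - 4)/3 = -2*m*(-4 + m)/3)
A = -24 (A = -(-3)*(⅔)*6*(4 - 1*6) = -(-3)*(⅔)*6*(4 - 6) = -(-3)*(⅔)*6*(-2) = -(-3)*(-8) = -3*8 = -24)
I = 49 (I = 7² = 49)
(A*((0*(-2))*5))*I = -24*0*(-2)*5*49 = -0*5*49 = -24*0*49 = 0*49 = 0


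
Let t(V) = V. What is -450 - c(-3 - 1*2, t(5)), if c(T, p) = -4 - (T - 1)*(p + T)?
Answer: -446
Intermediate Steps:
c(T, p) = -4 - (-1 + T)*(T + p)
-450 - c(-3 - 1*2, t(5)) = -450 - (-4 + (-3 - 1*2) + 5 - (-3 - 1*2)² - 1*(-3 - 1*2)*5) = -450 - (-4 + (-3 - 2) + 5 - (-3 - 2)² - 1*(-3 - 2)*5) = -450 - (-4 - 5 + 5 - 1*(-5)² - 1*(-5)*5) = -450 - (-4 - 5 + 5 - 1*25 + 25) = -450 - (-4 - 5 + 5 - 25 + 25) = -450 - 1*(-4) = -450 + 4 = -446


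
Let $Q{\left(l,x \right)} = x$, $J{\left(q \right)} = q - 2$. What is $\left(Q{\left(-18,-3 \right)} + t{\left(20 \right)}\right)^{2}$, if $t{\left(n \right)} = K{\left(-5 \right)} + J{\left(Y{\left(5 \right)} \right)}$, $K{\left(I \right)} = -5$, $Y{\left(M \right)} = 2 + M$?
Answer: $9$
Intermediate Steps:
$J{\left(q \right)} = -2 + q$
$t{\left(n \right)} = 0$ ($t{\left(n \right)} = -5 + \left(-2 + \left(2 + 5\right)\right) = -5 + \left(-2 + 7\right) = -5 + 5 = 0$)
$\left(Q{\left(-18,-3 \right)} + t{\left(20 \right)}\right)^{2} = \left(-3 + 0\right)^{2} = \left(-3\right)^{2} = 9$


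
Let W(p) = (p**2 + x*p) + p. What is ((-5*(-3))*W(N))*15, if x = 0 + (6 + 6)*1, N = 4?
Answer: 15300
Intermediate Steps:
x = 12 (x = 0 + 12*1 = 0 + 12 = 12)
W(p) = p**2 + 13*p (W(p) = (p**2 + 12*p) + p = p**2 + 13*p)
((-5*(-3))*W(N))*15 = ((-5*(-3))*(4*(13 + 4)))*15 = (15*(4*17))*15 = (15*68)*15 = 1020*15 = 15300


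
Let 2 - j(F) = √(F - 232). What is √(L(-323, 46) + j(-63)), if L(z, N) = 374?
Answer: √(376 - I*√295) ≈ 19.396 - 0.4428*I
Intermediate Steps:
j(F) = 2 - √(-232 + F) (j(F) = 2 - √(F - 232) = 2 - √(-232 + F))
√(L(-323, 46) + j(-63)) = √(374 + (2 - √(-232 - 63))) = √(374 + (2 - √(-295))) = √(374 + (2 - I*√295)) = √(376 - I*√295)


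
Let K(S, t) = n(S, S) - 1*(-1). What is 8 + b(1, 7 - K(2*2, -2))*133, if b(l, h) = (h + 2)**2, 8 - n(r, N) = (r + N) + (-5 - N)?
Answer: 141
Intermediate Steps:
n(r, N) = 13 - r (n(r, N) = 8 - ((r + N) + (-5 - N)) = 8 - ((N + r) + (-5 - N)) = 8 - (-5 + r) = 8 + (5 - r) = 13 - r)
K(S, t) = 14 - S (K(S, t) = (13 - S) - 1*(-1) = (13 - S) + 1 = 14 - S)
b(l, h) = (2 + h)**2
8 + b(1, 7 - K(2*2, -2))*133 = 8 + (2 + (7 - (14 - 2*2)))**2*133 = 8 + (2 + (7 - (14 - 1*4)))**2*133 = 8 + (2 + (7 - (14 - 4)))**2*133 = 8 + (2 + (7 - 1*10))**2*133 = 8 + (2 + (7 - 10))**2*133 = 8 + (2 - 3)**2*133 = 8 + (-1)**2*133 = 8 + 1*133 = 8 + 133 = 141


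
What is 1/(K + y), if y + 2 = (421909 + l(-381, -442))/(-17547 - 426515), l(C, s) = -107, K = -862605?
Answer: -222031/191525705718 ≈ -1.1593e-6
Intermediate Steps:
y = -654963/222031 (y = -2 + (421909 - 107)/(-17547 - 426515) = -2 + 421802/(-444062) = -2 + 421802*(-1/444062) = -2 - 210901/222031 = -654963/222031 ≈ -2.9499)
1/(K + y) = 1/(-862605 - 654963/222031) = 1/(-191525705718/222031) = -222031/191525705718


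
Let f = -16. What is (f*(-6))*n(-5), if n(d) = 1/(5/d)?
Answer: -96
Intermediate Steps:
n(d) = d/5
(f*(-6))*n(-5) = (-16*(-6))*((1/5)*(-5)) = 96*(-1) = -96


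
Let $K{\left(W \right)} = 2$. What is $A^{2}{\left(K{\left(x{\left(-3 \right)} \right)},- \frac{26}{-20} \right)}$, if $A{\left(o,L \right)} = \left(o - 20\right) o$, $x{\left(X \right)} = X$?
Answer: $1296$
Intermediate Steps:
$A{\left(o,L \right)} = o \left(-20 + o\right)$ ($A{\left(o,L \right)} = \left(-20 + o\right) o = o \left(-20 + o\right)$)
$A^{2}{\left(K{\left(x{\left(-3 \right)} \right)},- \frac{26}{-20} \right)} = \left(2 \left(-20 + 2\right)\right)^{2} = \left(2 \left(-18\right)\right)^{2} = \left(-36\right)^{2} = 1296$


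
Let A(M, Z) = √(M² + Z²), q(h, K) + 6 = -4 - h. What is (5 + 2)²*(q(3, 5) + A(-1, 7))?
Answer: -637 + 245*√2 ≈ -290.52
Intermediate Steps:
q(h, K) = -10 - h (q(h, K) = -6 + (-4 - h) = -10 - h)
(5 + 2)²*(q(3, 5) + A(-1, 7)) = (5 + 2)²*((-10 - 1*3) + √((-1)² + 7²)) = 7²*((-10 - 3) + √(1 + 49)) = 49*(-13 + √50) = 49*(-13 + 5*√2) = -637 + 245*√2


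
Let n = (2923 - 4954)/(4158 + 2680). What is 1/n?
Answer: -6838/2031 ≈ -3.3668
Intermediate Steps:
n = -2031/6838 ≈ -0.29702
1/n = 1/(-2031/6838) = -6838/2031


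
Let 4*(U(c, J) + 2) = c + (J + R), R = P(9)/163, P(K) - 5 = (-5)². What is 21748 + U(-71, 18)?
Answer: 14169783/652 ≈ 21733.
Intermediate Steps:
P(K) = 30 (P(K) = 5 + (-5)² = 5 + 25 = 30)
R = 30/163 ≈ 0.18405
U(c, J) = -637/326 + J/4 + c/4 (U(c, J) = -2 + (c + (J + 30/163))/4 = -2 + (c + (30/163 + J))/4 = -2 + (30/163 + J + c)/4 = -2 + (15/326 + J/4 + c/4) = -637/326 + J/4 + c/4)
21748 + U(-71, 18) = 21748 + (-637/326 + (¼)*18 + (¼)*(-71)) = 21748 + (-637/326 + 9/2 - 71/4) = 21748 - 9913/652 = 14169783/652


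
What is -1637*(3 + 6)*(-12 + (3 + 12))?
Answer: -44199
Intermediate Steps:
-1637*(3 + 6)*(-12 + (3 + 12)) = -14733*(-12 + 15) = -14733*3 = -1637*27 = -44199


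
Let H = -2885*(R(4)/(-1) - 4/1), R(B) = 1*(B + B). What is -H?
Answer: -34620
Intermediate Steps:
R(B) = 2*B (R(B) = 1*(2*B) = 2*B)
H = 34620 (H = -2885*((2*4)/(-1) - 4/1) = -2885*(8*(-1) - 4*1) = -2885*(-8 - 4) = -2885*(-12) = 34620)
-H = -1*34620 = -34620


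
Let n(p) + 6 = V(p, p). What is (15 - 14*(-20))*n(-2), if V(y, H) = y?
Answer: -2360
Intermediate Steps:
n(p) = -6 + p
(15 - 14*(-20))*n(-2) = (15 - 14*(-20))*(-6 - 2) = (15 + 280)*(-8) = 295*(-8) = -2360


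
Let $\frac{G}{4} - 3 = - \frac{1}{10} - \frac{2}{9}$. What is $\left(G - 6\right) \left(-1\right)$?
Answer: $- \frac{212}{45} \approx -4.7111$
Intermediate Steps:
$G = \frac{482}{45}$ ($G = 12 + 4 \left(- \frac{1}{10} - \frac{2}{9}\right) = 12 + 4 \left(- \frac{29}{90}\right) = 12 - \frac{58}{45} = \frac{482}{45} \approx 10.711$)
$\left(G - 6\right) \left(-1\right) = \left(\frac{482}{45} - 6\right) \left(-1\right) = \frac{212}{45} \left(-1\right) = - \frac{212}{45}$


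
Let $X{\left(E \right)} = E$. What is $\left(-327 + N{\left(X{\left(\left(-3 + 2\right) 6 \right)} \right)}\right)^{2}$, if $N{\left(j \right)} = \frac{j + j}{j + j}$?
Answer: $106276$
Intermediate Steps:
$N{\left(j \right)} = 1$ ($N{\left(j \right)} = \frac{2 j}{2 j} = 2 j \frac{1}{2 j} = 1$)
$\left(-327 + N{\left(X{\left(\left(-3 + 2\right) 6 \right)} \right)}\right)^{2} = \left(-327 + 1\right)^{2} = \left(-326\right)^{2} = 106276$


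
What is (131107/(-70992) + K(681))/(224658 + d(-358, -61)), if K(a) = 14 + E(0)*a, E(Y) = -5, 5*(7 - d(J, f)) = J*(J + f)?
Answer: -1204324895/69098146416 ≈ -0.017429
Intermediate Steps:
d(J, f) = 7 - J*(J + f)/5
K(a) = 14 - 5*a
(131107/(-70992) + K(681))/(224658 + d(-358, -61)) = (131107/(-70992) + (14 - 5*681))/(224658 + (7 - ⅕*(-358)² - ⅕*(-358)*(-61))) = (131107*(-1/70992) + (14 - 3405))/(224658 + (7 - ⅕*128164 - 21838/5)) = (-131107/70992 - 3391)/(224658 + (7 - 128164/5 - 21838/5)) = -240864979/(70992*(224658 - 149967/5)) = -240864979/(70992*973323/5) = -240864979/70992*5/973323 = -1204324895/69098146416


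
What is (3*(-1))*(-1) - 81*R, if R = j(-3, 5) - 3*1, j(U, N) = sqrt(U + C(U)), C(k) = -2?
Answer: 246 - 81*I*sqrt(5) ≈ 246.0 - 181.12*I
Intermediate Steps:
j(U, N) = sqrt(-2 + U) (j(U, N) = sqrt(U - 2) = sqrt(-2 + U))
R = -3 + I*sqrt(5) (R = sqrt(-2 - 3) - 3*1 = sqrt(-5) - 3 = I*sqrt(5) - 3 = -3 + I*sqrt(5) ≈ -3.0 + 2.2361*I)
(3*(-1))*(-1) - 81*R = (3*(-1))*(-1) - 81*(-3 + I*sqrt(5)) = -3*(-1) + (243 - 81*I*sqrt(5)) = 3 + (243 - 81*I*sqrt(5)) = 246 - 81*I*sqrt(5)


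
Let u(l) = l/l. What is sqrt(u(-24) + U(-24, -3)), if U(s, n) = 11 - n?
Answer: sqrt(15) ≈ 3.8730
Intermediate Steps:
u(l) = 1
sqrt(u(-24) + U(-24, -3)) = sqrt(1 + (11 - 1*(-3))) = sqrt(1 + (11 + 3)) = sqrt(1 + 14) = sqrt(15)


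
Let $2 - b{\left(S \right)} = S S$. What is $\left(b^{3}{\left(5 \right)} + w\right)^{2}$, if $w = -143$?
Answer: $151536100$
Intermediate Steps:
$b{\left(S \right)} = 2 - S^{2}$ ($b{\left(S \right)} = 2 - S S = 2 - S^{2}$)
$\left(b^{3}{\left(5 \right)} + w\right)^{2} = \left(\left(2 - 5^{2}\right)^{3} - 143\right)^{2} = \left(\left(2 - 25\right)^{3} - 143\right)^{2} = \left(\left(-23\right)^{3} - 143\right)^{2} = \left(-12167 - 143\right)^{2} = \left(-12310\right)^{2} = 151536100$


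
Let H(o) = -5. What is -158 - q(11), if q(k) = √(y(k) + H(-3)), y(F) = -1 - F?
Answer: -158 - I*√17 ≈ -158.0 - 4.1231*I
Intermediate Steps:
q(k) = √(-6 - k) (q(k) = √((-1 - k) - 5) = √(-6 - k))
-158 - q(11) = -158 - √(-6 - 1*11) = -158 - √(-6 - 11) = -158 - √(-17) = -158 - I*√17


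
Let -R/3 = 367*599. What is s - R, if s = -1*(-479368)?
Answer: 1138867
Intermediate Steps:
R = -659499 (R = -1101*599 = -3*219833 = -659499)
s = 479368
s - R = 479368 - 1*(-659499) = 479368 + 659499 = 1138867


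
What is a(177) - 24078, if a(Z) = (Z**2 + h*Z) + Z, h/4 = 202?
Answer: 150444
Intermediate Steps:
h = 808 (h = 4*202 = 808)
a(Z) = Z**2 + 809*Z (a(Z) = (Z**2 + 808*Z) + Z = Z**2 + 809*Z)
a(177) - 24078 = 177*(809 + 177) - 24078 = 177*986 - 24078 = 174522 - 24078 = 150444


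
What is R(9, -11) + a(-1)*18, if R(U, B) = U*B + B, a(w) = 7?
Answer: 16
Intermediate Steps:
R(U, B) = B + B*U (R(U, B) = B*U + B = B + B*U)
R(9, -11) + a(-1)*18 = -11*(1 + 9) + 7*18 = -11*10 + 126 = -110 + 126 = 16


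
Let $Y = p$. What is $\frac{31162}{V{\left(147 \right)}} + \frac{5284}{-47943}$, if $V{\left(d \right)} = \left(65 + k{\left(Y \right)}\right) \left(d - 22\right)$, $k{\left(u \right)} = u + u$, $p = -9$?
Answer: $\frac{1462956266}{281665125} \approx 5.194$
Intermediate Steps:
$Y = -9$
$k{\left(u \right)} = 2 u$
$V{\left(d \right)} = -1034 + 47 d$ ($V{\left(d \right)} = \left(65 + 2 \left(-9\right)\right) \left(d - 22\right) = \left(65 - 18\right) \left(-22 + d\right) = 47 \left(-22 + d\right) = -1034 + 47 d$)
$\frac{31162}{V{\left(147 \right)}} + \frac{5284}{-47943} = \frac{31162}{-1034 + 47 \cdot 147} + \frac{5284}{-47943} = \frac{31162}{-1034 + 6909} + 5284 \left(- \frac{1}{47943}\right) = \frac{31162}{5875} - \frac{5284}{47943} = \frac{1462956266}{281665125}$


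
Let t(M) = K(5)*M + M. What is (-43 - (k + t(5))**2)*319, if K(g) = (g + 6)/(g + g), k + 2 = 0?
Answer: -147059/4 ≈ -36765.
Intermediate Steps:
k = -2 (k = -2 + 0 = -2)
K(g) = (6 + g)/(2*g) (K(g) = (6 + g)/((2*g)) = (6 + g)*(1/(2*g)) = (6 + g)/(2*g))
t(M) = 21*M/10 (t(M) = ((1/2)*(6 + 5)/5)*M + M = ((1/2)*(1/5)*11)*M + M = 11*M/10 + M = 21*M/10)
(-43 - (k + t(5))**2)*319 = (-43 - (-2 + (21/10)*5)**2)*319 = (-43 - (-2 + 21/2)**2)*319 = (-43 - (17/2)**2)*319 = (-43 - 1*289/4)*319 = (-43 - 289/4)*319 = -461/4*319 = -147059/4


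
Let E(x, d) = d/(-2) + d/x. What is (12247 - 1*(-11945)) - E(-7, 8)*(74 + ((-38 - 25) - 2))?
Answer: 169668/7 ≈ 24238.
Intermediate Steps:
E(x, d) = -d/2 + d/x (E(x, d) = d*(-½) + d/x = -d/2 + d/x)
(12247 - 1*(-11945)) - E(-7, 8)*(74 + ((-38 - 25) - 2)) = (12247 - 1*(-11945)) - (-½*8 + 8/(-7))*(74 + ((-38 - 25) - 2)) = (12247 + 11945) - (-4 + 8*(-⅐))*(74 + (-63 - 2)) = 24192 - (-4 - 8/7)*(74 - 65) = 24192 - (-36)*9/7 = 24192 - 1*(-324/7) = 24192 + 324/7 = 169668/7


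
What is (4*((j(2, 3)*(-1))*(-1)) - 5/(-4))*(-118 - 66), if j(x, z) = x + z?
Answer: -3910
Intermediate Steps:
(4*((j(2, 3)*(-1))*(-1)) - 5/(-4))*(-118 - 66) = (4*(((2 + 3)*(-1))*(-1)) - 5/(-4))*(-118 - 66) = (4*((5*(-1))*(-1)) - 5*(-¼))*(-184) = (4*(-5*(-1)) + 5/4)*(-184) = (4*5 + 5/4)*(-184) = (20 + 5/4)*(-184) = (85/4)*(-184) = -3910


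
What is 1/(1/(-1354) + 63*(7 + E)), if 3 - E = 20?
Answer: -1354/853021 ≈ -0.0015873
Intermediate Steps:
E = -17 (E = 3 - 1*20 = 3 - 20 = -17)
1/(1/(-1354) + 63*(7 + E)) = 1/(1/(-1354) + 63*(7 - 17)) = 1/(-1/1354 + 63*(-10)) = 1/(-1/1354 - 630) = 1/(-853021/1354) = -1354/853021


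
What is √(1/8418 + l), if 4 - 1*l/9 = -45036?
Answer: √28724913809058/8418 ≈ 636.68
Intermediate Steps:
l = 405360 (l = 36 - 9*(-45036) = 36 + 405324 = 405360)
√(1/8418 + l) = √(1/8418 + 405360) = √(3412320481/8418) = √28724913809058/8418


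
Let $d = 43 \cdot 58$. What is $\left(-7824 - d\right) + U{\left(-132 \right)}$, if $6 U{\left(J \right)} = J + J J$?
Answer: $-7436$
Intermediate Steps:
$d = 2494$
$U{\left(J \right)} = \frac{J}{6} + \frac{J^{2}}{6}$ ($U{\left(J \right)} = \frac{J + J J}{6} = \frac{J + J^{2}}{6} = \frac{J}{6} + \frac{J^{2}}{6}$)
$\left(-7824 - d\right) + U{\left(-132 \right)} = \left(-7824 - 2494\right) + \frac{1}{6} \left(-132\right) \left(1 - 132\right) = \left(-7824 - 2494\right) + \frac{1}{6} \left(-132\right) \left(-131\right) = -10318 + 2882 = -7436$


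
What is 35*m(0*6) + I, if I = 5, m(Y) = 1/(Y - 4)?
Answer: -15/4 ≈ -3.7500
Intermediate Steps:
m(Y) = 1/(-4 + Y)
35*m(0*6) + I = 35/(-4 + 0*6) + 5 = 35/(-4 + 0) + 5 = 35/(-4) + 5 = 35*(-¼) + 5 = -35/4 + 5 = -15/4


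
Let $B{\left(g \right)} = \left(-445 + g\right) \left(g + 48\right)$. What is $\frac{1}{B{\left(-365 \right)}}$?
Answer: $\frac{1}{256770} \approx 3.8945 \cdot 10^{-6}$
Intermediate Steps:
$B{\left(g \right)} = \left(-445 + g\right) \left(48 + g\right)$
$\frac{1}{B{\left(-365 \right)}} = \frac{1}{-21360 + \left(-365\right)^{2} - -144905} = \frac{1}{-21360 + 133225 + 144905} = \frac{1}{256770}$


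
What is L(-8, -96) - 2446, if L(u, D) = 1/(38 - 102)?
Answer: -156545/64 ≈ -2446.0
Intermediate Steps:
L(u, D) = -1/64 (L(u, D) = 1/(-64) = -1/64)
L(-8, -96) - 2446 = -1/64 - 2446 = -156545/64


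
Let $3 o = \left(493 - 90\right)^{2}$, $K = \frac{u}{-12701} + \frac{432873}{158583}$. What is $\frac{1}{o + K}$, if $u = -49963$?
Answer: $\frac{2014162683}{109052803596851} \approx 1.847 \cdot 10^{-5}$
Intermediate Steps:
$K = \frac{4473734134}{671387561}$ ($K = - \frac{49963}{-12701} + \frac{432873}{158583} = \left(-49963\right) \left(- \frac{1}{12701}\right) + 432873 \cdot \frac{1}{158583} = \frac{49963}{12701} + \frac{144291}{52861} = \frac{4473734134}{671387561} \approx 6.6634$)
$o = \frac{162409}{3}$ ($o = \frac{\left(493 - 90\right)^{2}}{3} = \frac{403^{2}}{3} = \frac{1}{3} \cdot 162409 = \frac{162409}{3} \approx 54136.0$)
$\frac{1}{o + K} = \frac{1}{\frac{162409}{3} + \frac{4473734134}{671387561}} = \frac{1}{\frac{109052803596851}{2014162683}} = \frac{2014162683}{109052803596851}$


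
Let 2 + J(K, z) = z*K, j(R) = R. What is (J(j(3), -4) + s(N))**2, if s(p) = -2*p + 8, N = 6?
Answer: 324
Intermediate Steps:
J(K, z) = -2 + K*z (J(K, z) = -2 + z*K = -2 + K*z)
s(p) = 8 - 2*p
(J(j(3), -4) + s(N))**2 = ((-2 + 3*(-4)) + (8 - 2*6))**2 = ((-2 - 12) + (8 - 12))**2 = (-14 - 4)**2 = (-18)**2 = 324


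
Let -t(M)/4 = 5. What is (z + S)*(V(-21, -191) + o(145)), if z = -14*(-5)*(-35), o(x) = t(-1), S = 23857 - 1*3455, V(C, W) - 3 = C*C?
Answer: 7611648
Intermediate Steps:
t(M) = -20 (t(M) = -4*5 = -20)
V(C, W) = 3 + C² (V(C, W) = 3 + C*C = 3 + C²)
S = 20402 (S = 23857 - 3455 = 20402)
o(x) = -20
z = -2450 (z = 70*(-35) = -2450)
(z + S)*(V(-21, -191) + o(145)) = (-2450 + 20402)*((3 + (-21)²) - 20) = 17952*((3 + 441) - 20) = 17952*(444 - 20) = 17952*424 = 7611648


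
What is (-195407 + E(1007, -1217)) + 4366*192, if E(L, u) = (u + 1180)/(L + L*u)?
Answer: 787195906917/1224512 ≈ 6.4287e+5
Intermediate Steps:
E(L, u) = (1180 + u)/(L + L*u)
(-195407 + E(1007, -1217)) + 4366*192 = (-195407 + (1180 - 1217)/(1007*(1 - 1217))) + 4366*192 = (-195407 + (1/1007)*(-37)/(-1216)) + 838272 = (-195407 + (1/1007)*(-1/1216)*(-37)) + 838272 = (-195407 + 37/1224512) + 838272 = -239278216347/1224512 + 838272 = 787195906917/1224512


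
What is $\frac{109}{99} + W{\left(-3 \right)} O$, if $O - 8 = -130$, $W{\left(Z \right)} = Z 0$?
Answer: $\frac{109}{99} \approx 1.101$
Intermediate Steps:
$W{\left(Z \right)} = 0$
$O = -122$ ($O = 8 - 130 = -122$)
$\frac{109}{99} + W{\left(-3 \right)} O = \frac{109}{99} + 0 \left(-122\right) = 109 \cdot \frac{1}{99} + 0 = \frac{109}{99} + 0 = \frac{109}{99}$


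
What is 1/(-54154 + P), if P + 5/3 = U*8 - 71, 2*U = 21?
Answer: -3/162428 ≈ -1.8470e-5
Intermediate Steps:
U = 21/2 (U = (½)*21 = 21/2 ≈ 10.500)
P = 34/3 (P = -5/3 + ((21/2)*8 - 71) = -5/3 + (84 - 71) = -5/3 + 13 = 34/3 ≈ 11.333)
1/(-54154 + P) = 1/(-54154 + 34/3) = 1/(-162428/3) = -3/162428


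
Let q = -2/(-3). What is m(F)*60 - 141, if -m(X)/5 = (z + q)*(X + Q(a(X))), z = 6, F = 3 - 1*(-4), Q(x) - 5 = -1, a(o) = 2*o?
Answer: -22141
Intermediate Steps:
q = ⅔ (q = -2*(-⅓) = ⅔ ≈ 0.66667)
Q(x) = 4 (Q(x) = 5 - 1 = 4)
F = 7 (F = 3 + 4 = 7)
m(X) = -400/3 - 100*X/3 (m(X) = -5*(6 + ⅔)*(X + 4) = -100*(4 + X)/3 = -5*(80/3 + 20*X/3) = -400/3 - 100*X/3)
m(F)*60 - 141 = (-400/3 - 100/3*7)*60 - 141 = (-400/3 - 700/3)*60 - 141 = -1100/3*60 - 141 = -22000 - 141 = -22141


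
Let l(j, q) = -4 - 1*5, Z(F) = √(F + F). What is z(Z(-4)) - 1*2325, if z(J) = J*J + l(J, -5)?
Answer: -2342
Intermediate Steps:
Z(F) = √2*√F (Z(F) = √(2*F) = √2*√F)
l(j, q) = -9 (l(j, q) = -4 - 5 = -9)
z(J) = -9 + J² (z(J) = J*J - 9 = J² - 9 = -9 + J²)
z(Z(-4)) - 1*2325 = (-9 + (√2*√(-4))²) - 1*2325 = (-9 + (√2*(2*I))²) - 2325 = (-9 + (2*I*√2)²) - 2325 = (-9 - 8) - 2325 = -17 - 2325 = -2342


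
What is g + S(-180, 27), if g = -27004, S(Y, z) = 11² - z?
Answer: -26910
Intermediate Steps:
S(Y, z) = 121 - z
g + S(-180, 27) = -27004 + (121 - 1*27) = -27004 + (121 - 27) = -27004 + 94 = -26910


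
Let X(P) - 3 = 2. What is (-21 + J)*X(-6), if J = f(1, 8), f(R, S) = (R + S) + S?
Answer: -20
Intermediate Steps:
f(R, S) = R + 2*S
X(P) = 5 (X(P) = 3 + 2 = 5)
J = 17 (J = 1 + 2*8 = 1 + 16 = 17)
(-21 + J)*X(-6) = (-21 + 17)*5 = -4*5 = -20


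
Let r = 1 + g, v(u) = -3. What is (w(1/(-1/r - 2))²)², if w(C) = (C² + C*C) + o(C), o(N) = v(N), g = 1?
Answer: 20151121/390625 ≈ 51.587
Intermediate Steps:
o(N) = -3
r = 2 (r = 1 + 1 = 2)
w(C) = -3 + 2*C² (w(C) = (C² + C*C) - 3 = (C² + C²) - 3 = 2*C² - 3 = -3 + 2*C²)
(w(1/(-1/r - 2))²)² = ((-3 + 2*(1/(-1/2 - 2))²)²)² = ((-3 + 2*(1/(-1*½ - 2))²)²)² = ((-3 + 2*(1/(-½ - 2))²)²)² = ((-3 + 2*(1/(-5/2))²)²)² = ((-3 + 2*(-⅖)²)²)² = ((-3 + 2*(4/25))²)² = ((-3 + 8/25)²)² = ((-67/25)²)² = (4489/625)² = 20151121/390625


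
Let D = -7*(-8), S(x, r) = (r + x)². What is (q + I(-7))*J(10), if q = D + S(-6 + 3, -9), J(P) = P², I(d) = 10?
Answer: 21000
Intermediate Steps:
D = 56
q = 200 (q = 56 + (-9 + (-6 + 3))² = 56 + (-9 - 3)² = 56 + (-12)² = 56 + 144 = 200)
(q + I(-7))*J(10) = (200 + 10)*10² = 210*100 = 21000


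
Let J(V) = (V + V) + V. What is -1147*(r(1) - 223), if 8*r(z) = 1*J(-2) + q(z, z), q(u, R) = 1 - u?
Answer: 1026565/4 ≈ 2.5664e+5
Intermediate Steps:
J(V) = 3*V (J(V) = 2*V + V = 3*V)
r(z) = -5/8 - z/8 (r(z) = (1*(3*(-2)) + (1 - z))/8 = (1*(-6) + (1 - z))/8 = (-6 + (1 - z))/8 = (-5 - z)/8 = -5/8 - z/8)
-1147*(r(1) - 223) = -1147*((-5/8 - 1/8*1) - 223) = -1147*((-5/8 - 1/8) - 223) = -1147*(-3/4 - 223) = -1147*(-895/4) = 1026565/4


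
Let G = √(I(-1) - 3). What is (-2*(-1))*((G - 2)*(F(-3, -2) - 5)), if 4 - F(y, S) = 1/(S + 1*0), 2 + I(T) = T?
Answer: 2 - I*√6 ≈ 2.0 - 2.4495*I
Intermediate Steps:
I(T) = -2 + T
G = I*√6 (G = √((-2 - 1) - 3) = √(-3 - 3) = √(-6) = I*√6 ≈ 2.4495*I)
F(y, S) = 4 - 1/S (F(y, S) = 4 - 1/(S + 1*0) = 4 - 1/(S + 0) = 4 - 1/S)
(-2*(-1))*((G - 2)*(F(-3, -2) - 5)) = (-2*(-1))*((I*√6 - 2)*((4 - 1/(-2)) - 5)) = 2*((-2 + I*√6)*((4 - 1*(-½)) - 5)) = 2*((-2 + I*√6)*((4 + ½) - 5)) = 2*((-2 + I*√6)*(9/2 - 5)) = 2*((-2 + I*√6)*(-½)) = 2*(1 - I*√6/2) = 2 - I*√6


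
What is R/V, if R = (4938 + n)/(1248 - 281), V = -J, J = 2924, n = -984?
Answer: -1977/1413754 ≈ -0.0013984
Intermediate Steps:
V = -2924 (V = -1*2924 = -2924)
R = 3954/967 (R = (4938 - 984)/(1248 - 281) = 3954/967 ≈ 4.0889)
R/V = (3954/967)/(-2924) = (3954/967)*(-1/2924) = -1977/1413754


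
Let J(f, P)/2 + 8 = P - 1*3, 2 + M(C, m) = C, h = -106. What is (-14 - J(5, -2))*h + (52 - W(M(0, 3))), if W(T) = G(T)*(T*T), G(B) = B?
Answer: -1212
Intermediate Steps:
M(C, m) = -2 + C
J(f, P) = -22 + 2*P (J(f, P) = -16 + 2*(P - 1*3) = -16 + 2*(P - 3) = -16 + 2*(-3 + P) = -16 + (-6 + 2*P) = -22 + 2*P)
W(T) = T**3 (W(T) = T*(T*T) = T*T**2 = T**3)
(-14 - J(5, -2))*h + (52 - W(M(0, 3))) = (-14 - (-22 + 2*(-2)))*(-106) + (52 - (-2 + 0)**3) = (-14 - (-22 - 4))*(-106) + (52 - 1*(-2)**3) = (-14 - 1*(-26))*(-106) + (52 - 1*(-8)) = (-14 + 26)*(-106) + (52 + 8) = 12*(-106) + 60 = -1272 + 60 = -1212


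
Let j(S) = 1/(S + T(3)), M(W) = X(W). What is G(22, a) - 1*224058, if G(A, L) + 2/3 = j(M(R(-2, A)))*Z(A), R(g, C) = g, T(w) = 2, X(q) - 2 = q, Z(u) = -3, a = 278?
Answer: -1344361/6 ≈ -2.2406e+5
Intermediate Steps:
X(q) = 2 + q
M(W) = 2 + W
j(S) = 1/(2 + S) (j(S) = 1/(S + 2) = 1/(2 + S))
G(A, L) = -13/6 (G(A, L) = -⅔ - 3/(2 + (2 - 2)) = -⅔ - 3/(2 + 0) = -⅔ - 3/2 = -13/6)
G(22, a) - 1*224058 = -13/6 - 1*224058 = -13/6 - 224058 = -1344361/6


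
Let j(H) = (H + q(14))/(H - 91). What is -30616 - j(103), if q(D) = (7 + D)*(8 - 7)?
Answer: -91879/3 ≈ -30626.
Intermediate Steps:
q(D) = 7 + D (q(D) = (7 + D)*1 = 7 + D)
j(H) = (21 + H)/(-91 + H) (j(H) = (H + (7 + 14))/(H - 91) = (H + 21)/(-91 + H) = (21 + H)/(-91 + H))
-30616 - j(103) = -30616 - (21 + 103)/(-91 + 103) = -30616 - 124/12 = -30616 - 1*31/3 = -30616 - 31/3 = -91879/3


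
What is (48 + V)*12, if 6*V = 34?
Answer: 644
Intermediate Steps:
V = 17/3 (V = (⅙)*34 = 17/3 ≈ 5.6667)
(48 + V)*12 = (48 + 17/3)*12 = (161/3)*12 = 644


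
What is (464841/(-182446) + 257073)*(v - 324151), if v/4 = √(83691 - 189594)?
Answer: -15203160255141267/182446 + 11537763026382*I*√7/91223 ≈ -8.333e+10 + 3.3463e+8*I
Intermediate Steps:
v = 492*I*√7 (v = 4*√(83691 - 189594) = 4*√(-105903) = 4*(123*I*√7) = 492*I*√7 ≈ 1301.7*I)
(464841/(-182446) + 257073)*(v - 324151) = (464841/(-182446) + 257073)*(492*I*√7 - 324151) = (464841*(-1/182446) + 257073)*(-324151 + 492*I*√7) = (-464841/182446 + 257073)*(-324151 + 492*I*√7) = 46901475717*(-324151 + 492*I*√7)/182446 = -15203160255141267/182446 + 11537763026382*I*√7/91223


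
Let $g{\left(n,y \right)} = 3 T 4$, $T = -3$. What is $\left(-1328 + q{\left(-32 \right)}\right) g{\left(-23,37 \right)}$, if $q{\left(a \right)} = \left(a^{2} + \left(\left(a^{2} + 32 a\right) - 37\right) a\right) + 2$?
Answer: $-31752$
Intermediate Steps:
$q{\left(a \right)} = 2 + a^{2} + a \left(-37 + a^{2} + 32 a\right)$ ($q{\left(a \right)} = \left(a^{2} + \left(-37 + a^{2} + 32 a\right) a\right) + 2 = \left(a^{2} + a \left(-37 + a^{2} + 32 a\right)\right) + 2 = 2 + a^{2} + a \left(-37 + a^{2} + 32 a\right)$)
$g{\left(n,y \right)} = -36$ ($g{\left(n,y \right)} = 3 \left(-3\right) 4 = \left(-9\right) 4 = -36$)
$\left(-1328 + q{\left(-32 \right)}\right) g{\left(-23,37 \right)} = \left(-1328 + \left(2 + \left(-32\right)^{3} - -1184 + 33 \left(-32\right)^{2}\right)\right) \left(-36\right) = \left(-1328 + \left(2 - 32768 + 1184 + 33 \cdot 1024\right)\right) \left(-36\right) = \left(-1328 + \left(2 - 32768 + 1184 + 33792\right)\right) \left(-36\right) = \left(-1328 + 2210\right) \left(-36\right) = 882 \left(-36\right) = -31752$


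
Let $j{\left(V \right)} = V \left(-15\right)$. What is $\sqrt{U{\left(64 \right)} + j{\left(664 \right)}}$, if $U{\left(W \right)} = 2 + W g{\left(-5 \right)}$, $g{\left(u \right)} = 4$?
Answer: $21 i \sqrt{22} \approx 98.499 i$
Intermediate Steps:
$j{\left(V \right)} = - 15 V$
$U{\left(W \right)} = 2 + 4 W$ ($U{\left(W \right)} = 2 + W 4 = 2 + 4 W$)
$\sqrt{U{\left(64 \right)} + j{\left(664 \right)}} = \sqrt{\left(2 + 4 \cdot 64\right) - 9960} = \sqrt{\left(2 + 256\right) - 9960} = \sqrt{258 - 9960} = \sqrt{-9702} = 21 i \sqrt{22}$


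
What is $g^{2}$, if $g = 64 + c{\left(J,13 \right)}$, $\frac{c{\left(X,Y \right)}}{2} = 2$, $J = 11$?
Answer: $4624$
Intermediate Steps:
$c{\left(X,Y \right)} = 4$ ($c{\left(X,Y \right)} = 2 \cdot 2 = 4$)
$g = 68$ ($g = 64 + 4 = 68$)
$g^{2} = 68^{2} = 4624$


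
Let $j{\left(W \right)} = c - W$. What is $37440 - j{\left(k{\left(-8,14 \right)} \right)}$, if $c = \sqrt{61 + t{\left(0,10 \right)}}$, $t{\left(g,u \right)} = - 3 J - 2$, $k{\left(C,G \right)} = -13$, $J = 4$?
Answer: $37427 - \sqrt{47} \approx 37420.0$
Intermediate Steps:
$t{\left(g,u \right)} = -14$ ($t{\left(g,u \right)} = \left(-3\right) 4 - 2 = -12 - 2 = -14$)
$c = \sqrt{47}$ ($c = \sqrt{61 - 14} = \sqrt{47} \approx 6.8557$)
$j{\left(W \right)} = \sqrt{47} - W$
$37440 - j{\left(k{\left(-8,14 \right)} \right)} = 37440 - \left(\sqrt{47} - -13\right) = 37440 - \left(\sqrt{47} + 13\right) = 37440 - \left(13 + \sqrt{47}\right) = 37427 - \sqrt{47}$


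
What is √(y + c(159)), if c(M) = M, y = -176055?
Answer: 6*I*√4886 ≈ 419.4*I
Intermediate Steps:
√(y + c(159)) = √(-176055 + 159) = √(-175896) = 6*I*√4886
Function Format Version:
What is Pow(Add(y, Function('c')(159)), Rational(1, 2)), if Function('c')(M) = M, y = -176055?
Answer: Mul(6, I, Pow(4886, Rational(1, 2))) ≈ Mul(419.40, I)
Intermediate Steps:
Pow(Add(y, Function('c')(159)), Rational(1, 2)) = Pow(Add(-176055, 159), Rational(1, 2)) = Pow(-175896, Rational(1, 2)) = Mul(6, I, Pow(4886, Rational(1, 2)))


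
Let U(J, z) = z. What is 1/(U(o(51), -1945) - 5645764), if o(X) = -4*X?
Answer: -1/5647709 ≈ -1.7706e-7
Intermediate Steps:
1/(U(o(51), -1945) - 5645764) = 1/(-1945 - 5645764) = 1/(-5647709) = -1/5647709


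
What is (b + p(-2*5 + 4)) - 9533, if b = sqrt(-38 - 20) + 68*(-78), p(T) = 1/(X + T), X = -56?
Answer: -919895/62 + I*sqrt(58) ≈ -14837.0 + 7.6158*I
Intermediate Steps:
p(T) = 1/(-56 + T)
b = -5304 + I*sqrt(58) (b = sqrt(-58) - 5304 = I*sqrt(58) - 5304 = -5304 + I*sqrt(58) ≈ -5304.0 + 7.6158*I)
(b + p(-2*5 + 4)) - 9533 = ((-5304 + I*sqrt(58)) + 1/(-56 + (-2*5 + 4))) - 9533 = ((-5304 + I*sqrt(58)) + 1/(-56 + (-10 + 4))) - 9533 = ((-5304 + I*sqrt(58)) + 1/(-56 - 6)) - 9533 = ((-5304 + I*sqrt(58)) + 1/(-62)) - 9533 = ((-5304 + I*sqrt(58)) - 1/62) - 9533 = (-328849/62 + I*sqrt(58)) - 9533 = -919895/62 + I*sqrt(58)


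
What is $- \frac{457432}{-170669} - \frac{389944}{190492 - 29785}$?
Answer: $\frac{6961171888}{27427702983} \approx 0.2538$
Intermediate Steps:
$- \frac{457432}{-170669} - \frac{389944}{190492 - 29785} = \left(-457432\right) \left(- \frac{1}{170669}\right) - \frac{389944}{160707} = \frac{457432}{170669} - \frac{389944}{160707} = \frac{6961171888}{27427702983}$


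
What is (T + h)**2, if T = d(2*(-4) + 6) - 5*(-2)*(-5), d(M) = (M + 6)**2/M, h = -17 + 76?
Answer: 1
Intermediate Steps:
h = 59
d(M) = (6 + M)**2/M
T = -58 (T = (6 + (2*(-4) + 6))**2/(2*(-4) + 6) - 5*(-2)*(-5) = (6 + (-8 + 6))**2/(-8 + 6) + 10*(-5) = (6 - 2)**2/(-2) - 50 = -1/2*4**2 - 50 = -1/2*16 - 50 = -8 - 50 = -58)
(T + h)**2 = (-58 + 59)**2 = 1**2 = 1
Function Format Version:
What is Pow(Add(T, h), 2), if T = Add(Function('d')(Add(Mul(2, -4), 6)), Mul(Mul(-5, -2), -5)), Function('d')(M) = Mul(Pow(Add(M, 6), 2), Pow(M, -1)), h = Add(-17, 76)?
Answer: 1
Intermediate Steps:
h = 59
Function('d')(M) = Mul(Pow(M, -1), Pow(Add(6, M), 2)) (Function('d')(M) = Mul(Pow(Add(6, M), 2), Pow(M, -1)) = Mul(Pow(M, -1), Pow(Add(6, M), 2)))
T = -58 (T = Add(Mul(Pow(Add(Mul(2, -4), 6), -1), Pow(Add(6, Add(Mul(2, -4), 6)), 2)), Mul(Mul(-5, -2), -5)) = Add(Mul(Pow(Add(-8, 6), -1), Pow(Add(6, Add(-8, 6)), 2)), Mul(10, -5)) = Add(Mul(Pow(-2, -1), Pow(Add(6, -2), 2)), -50) = Add(Mul(Rational(-1, 2), Pow(4, 2)), -50) = Add(Mul(Rational(-1, 2), 16), -50) = Add(-8, -50) = -58)
Pow(Add(T, h), 2) = Pow(Add(-58, 59), 2) = Pow(1, 2) = 1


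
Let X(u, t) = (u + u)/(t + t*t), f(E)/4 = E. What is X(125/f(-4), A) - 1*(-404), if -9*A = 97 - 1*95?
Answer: 55373/112 ≈ 494.40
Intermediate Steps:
f(E) = 4*E
A = -2/9 (A = -(97 - 1*95)/9 = -(97 - 95)/9 = -1/9*2 = -2/9 ≈ -0.22222)
X(u, t) = 2*u/(t + t**2) (X(u, t) = (2*u)/(t + t**2) = 2*u/(t + t**2))
X(125/f(-4), A) - 1*(-404) = 2*(125/((4*(-4))))/((-2/9)*(1 - 2/9)) - 1*(-404) = 2*(125/(-16))*(-9/2)/(7/9) + 404 = 2*(125*(-1/16))*(-9/2)*(9/7) + 404 = 2*(-125/16)*(-9/2)*(9/7) + 404 = 10125/112 + 404 = 55373/112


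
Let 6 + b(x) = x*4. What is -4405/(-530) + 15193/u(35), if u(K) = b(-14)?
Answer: -388959/1643 ≈ -236.74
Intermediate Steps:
b(x) = -6 + 4*x (b(x) = -6 + x*4 = -6 + 4*x)
u(K) = -62 (u(K) = -6 + 4*(-14) = -6 - 56 = -62)
-4405/(-530) + 15193/u(35) = -4405/(-530) + 15193/(-62) = -4405*(-1/530) + 15193*(-1/62) = 881/106 - 15193/62 = -388959/1643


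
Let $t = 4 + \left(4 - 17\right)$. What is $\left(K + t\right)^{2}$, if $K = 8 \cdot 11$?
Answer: $6241$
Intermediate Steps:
$t = -9$ ($t = 4 - 13 = -9$)
$K = 88$
$\left(K + t\right)^{2} = \left(88 - 9\right)^{2} = 79^{2} = 6241$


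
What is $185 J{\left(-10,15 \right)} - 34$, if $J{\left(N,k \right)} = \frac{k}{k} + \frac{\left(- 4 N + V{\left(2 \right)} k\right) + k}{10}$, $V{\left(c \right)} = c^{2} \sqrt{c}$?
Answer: $\frac{2337}{2} + 1110 \sqrt{2} \approx 2738.3$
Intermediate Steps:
$V{\left(c \right)} = c^{\frac{5}{2}}$
$J{\left(N,k \right)} = 1 - \frac{2 N}{5} + \frac{k}{10} + \frac{2 k \sqrt{2}}{5}$ ($J{\left(N,k \right)} = \frac{k}{k} + \frac{\left(- 4 N + 2^{\frac{5}{2}} k\right) + k}{10} = 1 + \left(\left(- 4 N + 4 \sqrt{2} k\right) + k\right) \frac{1}{10} = 1 + \left(\left(- 4 N + 4 k \sqrt{2}\right) + k\right) \frac{1}{10} = 1 + \left(k - 4 N + 4 k \sqrt{2}\right) \frac{1}{10} = 1 + \left(- \frac{2 N}{5} + \frac{k}{10} + \frac{2 k \sqrt{2}}{5}\right) = 1 - \frac{2 N}{5} + \frac{k}{10} + \frac{2 k \sqrt{2}}{5}$)
$185 J{\left(-10,15 \right)} - 34 = 185 \left(1 - -4 + \frac{1}{10} \cdot 15 + \frac{2}{5} \cdot 15 \sqrt{2}\right) - 34 = 185 \left(1 + 4 + \frac{3}{2} + 6 \sqrt{2}\right) - 34 = 185 \left(\frac{13}{2} + 6 \sqrt{2}\right) - 34 = \left(\frac{2405}{2} + 1110 \sqrt{2}\right) - 34 = \frac{2337}{2} + 1110 \sqrt{2}$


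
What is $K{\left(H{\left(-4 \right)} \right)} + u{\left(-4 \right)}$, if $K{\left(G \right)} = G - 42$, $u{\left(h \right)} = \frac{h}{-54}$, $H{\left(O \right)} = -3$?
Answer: $- \frac{1213}{27} \approx -44.926$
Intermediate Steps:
$u{\left(h \right)} = - \frac{h}{54}$ ($u{\left(h \right)} = h \left(- \frac{1}{54}\right) = - \frac{h}{54}$)
$K{\left(G \right)} = -42 + G$
$K{\left(H{\left(-4 \right)} \right)} + u{\left(-4 \right)} = \left(-42 - 3\right) - - \frac{2}{27} = -45 + \frac{2}{27} = - \frac{1213}{27}$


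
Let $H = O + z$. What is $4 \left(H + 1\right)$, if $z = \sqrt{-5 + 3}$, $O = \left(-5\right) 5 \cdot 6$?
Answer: $-596 + 4 i \sqrt{2} \approx -596.0 + 5.6569 i$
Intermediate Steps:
$O = -150$ ($O = \left(-25\right) 6 = -150$)
$z = i \sqrt{2}$ ($z = \sqrt{-2} = i \sqrt{2} \approx 1.4142 i$)
$H = -150 + i \sqrt{2} \approx -150.0 + 1.4142 i$
$4 \left(H + 1\right) = 4 \left(\left(-150 + i \sqrt{2}\right) + 1\right) = 4 \left(-149 + i \sqrt{2}\right) = -596 + 4 i \sqrt{2}$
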